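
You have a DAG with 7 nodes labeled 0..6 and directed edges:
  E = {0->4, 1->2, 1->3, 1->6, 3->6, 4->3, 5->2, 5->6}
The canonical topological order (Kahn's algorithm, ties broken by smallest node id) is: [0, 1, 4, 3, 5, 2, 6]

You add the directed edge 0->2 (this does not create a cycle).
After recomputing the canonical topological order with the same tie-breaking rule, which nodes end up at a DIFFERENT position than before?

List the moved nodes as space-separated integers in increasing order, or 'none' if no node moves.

Old toposort: [0, 1, 4, 3, 5, 2, 6]
Added edge 0->2
Recompute Kahn (smallest-id tiebreak):
  initial in-degrees: [0, 0, 3, 2, 1, 0, 3]
  ready (indeg=0): [0, 1, 5]
  pop 0: indeg[2]->2; indeg[4]->0 | ready=[1, 4, 5] | order so far=[0]
  pop 1: indeg[2]->1; indeg[3]->1; indeg[6]->2 | ready=[4, 5] | order so far=[0, 1]
  pop 4: indeg[3]->0 | ready=[3, 5] | order so far=[0, 1, 4]
  pop 3: indeg[6]->1 | ready=[5] | order so far=[0, 1, 4, 3]
  pop 5: indeg[2]->0; indeg[6]->0 | ready=[2, 6] | order so far=[0, 1, 4, 3, 5]
  pop 2: no out-edges | ready=[6] | order so far=[0, 1, 4, 3, 5, 2]
  pop 6: no out-edges | ready=[] | order so far=[0, 1, 4, 3, 5, 2, 6]
New canonical toposort: [0, 1, 4, 3, 5, 2, 6]
Compare positions:
  Node 0: index 0 -> 0 (same)
  Node 1: index 1 -> 1 (same)
  Node 2: index 5 -> 5 (same)
  Node 3: index 3 -> 3 (same)
  Node 4: index 2 -> 2 (same)
  Node 5: index 4 -> 4 (same)
  Node 6: index 6 -> 6 (same)
Nodes that changed position: none

Answer: none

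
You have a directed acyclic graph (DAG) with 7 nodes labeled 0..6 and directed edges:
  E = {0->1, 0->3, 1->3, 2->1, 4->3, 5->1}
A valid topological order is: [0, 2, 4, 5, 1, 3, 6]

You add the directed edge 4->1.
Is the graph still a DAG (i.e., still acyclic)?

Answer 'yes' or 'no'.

Answer: yes

Derivation:
Given toposort: [0, 2, 4, 5, 1, 3, 6]
Position of 4: index 2; position of 1: index 4
New edge 4->1: forward
Forward edge: respects the existing order. Still a DAG, same toposort still valid.
Still a DAG? yes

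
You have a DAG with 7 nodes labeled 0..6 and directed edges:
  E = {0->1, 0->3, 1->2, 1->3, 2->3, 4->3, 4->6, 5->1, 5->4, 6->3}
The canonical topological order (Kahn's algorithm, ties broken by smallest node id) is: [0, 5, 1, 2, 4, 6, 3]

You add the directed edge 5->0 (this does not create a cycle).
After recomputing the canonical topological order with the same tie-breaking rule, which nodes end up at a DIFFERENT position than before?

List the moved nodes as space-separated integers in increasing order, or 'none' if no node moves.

Old toposort: [0, 5, 1, 2, 4, 6, 3]
Added edge 5->0
Recompute Kahn (smallest-id tiebreak):
  initial in-degrees: [1, 2, 1, 5, 1, 0, 1]
  ready (indeg=0): [5]
  pop 5: indeg[0]->0; indeg[1]->1; indeg[4]->0 | ready=[0, 4] | order so far=[5]
  pop 0: indeg[1]->0; indeg[3]->4 | ready=[1, 4] | order so far=[5, 0]
  pop 1: indeg[2]->0; indeg[3]->3 | ready=[2, 4] | order so far=[5, 0, 1]
  pop 2: indeg[3]->2 | ready=[4] | order so far=[5, 0, 1, 2]
  pop 4: indeg[3]->1; indeg[6]->0 | ready=[6] | order so far=[5, 0, 1, 2, 4]
  pop 6: indeg[3]->0 | ready=[3] | order so far=[5, 0, 1, 2, 4, 6]
  pop 3: no out-edges | ready=[] | order so far=[5, 0, 1, 2, 4, 6, 3]
New canonical toposort: [5, 0, 1, 2, 4, 6, 3]
Compare positions:
  Node 0: index 0 -> 1 (moved)
  Node 1: index 2 -> 2 (same)
  Node 2: index 3 -> 3 (same)
  Node 3: index 6 -> 6 (same)
  Node 4: index 4 -> 4 (same)
  Node 5: index 1 -> 0 (moved)
  Node 6: index 5 -> 5 (same)
Nodes that changed position: 0 5

Answer: 0 5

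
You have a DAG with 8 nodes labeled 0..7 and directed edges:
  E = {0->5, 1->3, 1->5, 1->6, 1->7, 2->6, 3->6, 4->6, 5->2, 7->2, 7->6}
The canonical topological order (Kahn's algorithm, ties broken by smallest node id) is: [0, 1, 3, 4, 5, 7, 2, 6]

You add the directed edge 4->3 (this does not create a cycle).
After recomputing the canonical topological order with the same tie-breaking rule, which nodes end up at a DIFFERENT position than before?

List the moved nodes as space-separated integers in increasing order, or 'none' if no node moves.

Old toposort: [0, 1, 3, 4, 5, 7, 2, 6]
Added edge 4->3
Recompute Kahn (smallest-id tiebreak):
  initial in-degrees: [0, 0, 2, 2, 0, 2, 5, 1]
  ready (indeg=0): [0, 1, 4]
  pop 0: indeg[5]->1 | ready=[1, 4] | order so far=[0]
  pop 1: indeg[3]->1; indeg[5]->0; indeg[6]->4; indeg[7]->0 | ready=[4, 5, 7] | order so far=[0, 1]
  pop 4: indeg[3]->0; indeg[6]->3 | ready=[3, 5, 7] | order so far=[0, 1, 4]
  pop 3: indeg[6]->2 | ready=[5, 7] | order so far=[0, 1, 4, 3]
  pop 5: indeg[2]->1 | ready=[7] | order so far=[0, 1, 4, 3, 5]
  pop 7: indeg[2]->0; indeg[6]->1 | ready=[2] | order so far=[0, 1, 4, 3, 5, 7]
  pop 2: indeg[6]->0 | ready=[6] | order so far=[0, 1, 4, 3, 5, 7, 2]
  pop 6: no out-edges | ready=[] | order so far=[0, 1, 4, 3, 5, 7, 2, 6]
New canonical toposort: [0, 1, 4, 3, 5, 7, 2, 6]
Compare positions:
  Node 0: index 0 -> 0 (same)
  Node 1: index 1 -> 1 (same)
  Node 2: index 6 -> 6 (same)
  Node 3: index 2 -> 3 (moved)
  Node 4: index 3 -> 2 (moved)
  Node 5: index 4 -> 4 (same)
  Node 6: index 7 -> 7 (same)
  Node 7: index 5 -> 5 (same)
Nodes that changed position: 3 4

Answer: 3 4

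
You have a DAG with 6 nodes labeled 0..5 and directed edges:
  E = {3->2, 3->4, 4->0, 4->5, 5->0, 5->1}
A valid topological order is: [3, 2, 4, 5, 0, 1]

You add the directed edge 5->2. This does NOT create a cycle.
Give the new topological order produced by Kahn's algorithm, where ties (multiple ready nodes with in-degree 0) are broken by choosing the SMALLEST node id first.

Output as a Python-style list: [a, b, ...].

Answer: [3, 4, 5, 0, 1, 2]

Derivation:
Old toposort: [3, 2, 4, 5, 0, 1]
Added edge: 5->2
Position of 5 (3) > position of 2 (1). Must reorder: 5 must now come before 2.
Run Kahn's algorithm (break ties by smallest node id):
  initial in-degrees: [2, 1, 2, 0, 1, 1]
  ready (indeg=0): [3]
  pop 3: indeg[2]->1; indeg[4]->0 | ready=[4] | order so far=[3]
  pop 4: indeg[0]->1; indeg[5]->0 | ready=[5] | order so far=[3, 4]
  pop 5: indeg[0]->0; indeg[1]->0; indeg[2]->0 | ready=[0, 1, 2] | order so far=[3, 4, 5]
  pop 0: no out-edges | ready=[1, 2] | order so far=[3, 4, 5, 0]
  pop 1: no out-edges | ready=[2] | order so far=[3, 4, 5, 0, 1]
  pop 2: no out-edges | ready=[] | order so far=[3, 4, 5, 0, 1, 2]
  Result: [3, 4, 5, 0, 1, 2]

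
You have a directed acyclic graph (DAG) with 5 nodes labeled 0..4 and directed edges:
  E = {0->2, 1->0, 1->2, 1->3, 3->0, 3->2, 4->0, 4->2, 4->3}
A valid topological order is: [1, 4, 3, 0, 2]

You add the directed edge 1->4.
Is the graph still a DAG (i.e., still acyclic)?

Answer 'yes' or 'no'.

Given toposort: [1, 4, 3, 0, 2]
Position of 1: index 0; position of 4: index 1
New edge 1->4: forward
Forward edge: respects the existing order. Still a DAG, same toposort still valid.
Still a DAG? yes

Answer: yes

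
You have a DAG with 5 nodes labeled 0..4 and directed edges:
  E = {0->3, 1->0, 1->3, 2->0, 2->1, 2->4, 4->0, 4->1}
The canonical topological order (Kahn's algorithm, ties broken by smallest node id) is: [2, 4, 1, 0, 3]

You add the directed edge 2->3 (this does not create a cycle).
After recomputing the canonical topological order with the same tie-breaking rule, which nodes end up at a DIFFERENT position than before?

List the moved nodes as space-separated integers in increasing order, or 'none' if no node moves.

Answer: none

Derivation:
Old toposort: [2, 4, 1, 0, 3]
Added edge 2->3
Recompute Kahn (smallest-id tiebreak):
  initial in-degrees: [3, 2, 0, 3, 1]
  ready (indeg=0): [2]
  pop 2: indeg[0]->2; indeg[1]->1; indeg[3]->2; indeg[4]->0 | ready=[4] | order so far=[2]
  pop 4: indeg[0]->1; indeg[1]->0 | ready=[1] | order so far=[2, 4]
  pop 1: indeg[0]->0; indeg[3]->1 | ready=[0] | order so far=[2, 4, 1]
  pop 0: indeg[3]->0 | ready=[3] | order so far=[2, 4, 1, 0]
  pop 3: no out-edges | ready=[] | order so far=[2, 4, 1, 0, 3]
New canonical toposort: [2, 4, 1, 0, 3]
Compare positions:
  Node 0: index 3 -> 3 (same)
  Node 1: index 2 -> 2 (same)
  Node 2: index 0 -> 0 (same)
  Node 3: index 4 -> 4 (same)
  Node 4: index 1 -> 1 (same)
Nodes that changed position: none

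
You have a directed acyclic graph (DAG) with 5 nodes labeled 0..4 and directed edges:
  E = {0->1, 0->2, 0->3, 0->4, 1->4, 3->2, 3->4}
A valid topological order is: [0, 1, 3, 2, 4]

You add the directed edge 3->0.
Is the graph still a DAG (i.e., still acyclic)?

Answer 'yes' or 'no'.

Answer: no

Derivation:
Given toposort: [0, 1, 3, 2, 4]
Position of 3: index 2; position of 0: index 0
New edge 3->0: backward (u after v in old order)
Backward edge: old toposort is now invalid. Check if this creates a cycle.
Does 0 already reach 3? Reachable from 0: [0, 1, 2, 3, 4]. YES -> cycle!
Still a DAG? no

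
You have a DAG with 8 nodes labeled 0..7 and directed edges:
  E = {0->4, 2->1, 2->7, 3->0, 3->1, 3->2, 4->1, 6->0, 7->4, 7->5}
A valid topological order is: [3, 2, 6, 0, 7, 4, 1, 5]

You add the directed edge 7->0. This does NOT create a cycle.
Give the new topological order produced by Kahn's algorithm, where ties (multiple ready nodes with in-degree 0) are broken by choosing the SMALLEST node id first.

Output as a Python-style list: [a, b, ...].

Answer: [3, 2, 6, 7, 0, 4, 1, 5]

Derivation:
Old toposort: [3, 2, 6, 0, 7, 4, 1, 5]
Added edge: 7->0
Position of 7 (4) > position of 0 (3). Must reorder: 7 must now come before 0.
Run Kahn's algorithm (break ties by smallest node id):
  initial in-degrees: [3, 3, 1, 0, 2, 1, 0, 1]
  ready (indeg=0): [3, 6]
  pop 3: indeg[0]->2; indeg[1]->2; indeg[2]->0 | ready=[2, 6] | order so far=[3]
  pop 2: indeg[1]->1; indeg[7]->0 | ready=[6, 7] | order so far=[3, 2]
  pop 6: indeg[0]->1 | ready=[7] | order so far=[3, 2, 6]
  pop 7: indeg[0]->0; indeg[4]->1; indeg[5]->0 | ready=[0, 5] | order so far=[3, 2, 6, 7]
  pop 0: indeg[4]->0 | ready=[4, 5] | order so far=[3, 2, 6, 7, 0]
  pop 4: indeg[1]->0 | ready=[1, 5] | order so far=[3, 2, 6, 7, 0, 4]
  pop 1: no out-edges | ready=[5] | order so far=[3, 2, 6, 7, 0, 4, 1]
  pop 5: no out-edges | ready=[] | order so far=[3, 2, 6, 7, 0, 4, 1, 5]
  Result: [3, 2, 6, 7, 0, 4, 1, 5]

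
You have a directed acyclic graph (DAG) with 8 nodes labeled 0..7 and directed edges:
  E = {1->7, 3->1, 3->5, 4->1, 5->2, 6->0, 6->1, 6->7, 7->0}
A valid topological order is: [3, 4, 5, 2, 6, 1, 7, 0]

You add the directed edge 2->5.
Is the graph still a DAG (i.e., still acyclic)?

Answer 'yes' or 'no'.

Given toposort: [3, 4, 5, 2, 6, 1, 7, 0]
Position of 2: index 3; position of 5: index 2
New edge 2->5: backward (u after v in old order)
Backward edge: old toposort is now invalid. Check if this creates a cycle.
Does 5 already reach 2? Reachable from 5: [2, 5]. YES -> cycle!
Still a DAG? no

Answer: no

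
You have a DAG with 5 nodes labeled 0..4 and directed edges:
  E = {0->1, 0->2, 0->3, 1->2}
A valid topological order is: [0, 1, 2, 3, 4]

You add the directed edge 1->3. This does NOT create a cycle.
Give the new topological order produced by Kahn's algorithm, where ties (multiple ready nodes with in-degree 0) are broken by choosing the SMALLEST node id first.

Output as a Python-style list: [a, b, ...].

Old toposort: [0, 1, 2, 3, 4]
Added edge: 1->3
Position of 1 (1) < position of 3 (3). Old order still valid.
Run Kahn's algorithm (break ties by smallest node id):
  initial in-degrees: [0, 1, 2, 2, 0]
  ready (indeg=0): [0, 4]
  pop 0: indeg[1]->0; indeg[2]->1; indeg[3]->1 | ready=[1, 4] | order so far=[0]
  pop 1: indeg[2]->0; indeg[3]->0 | ready=[2, 3, 4] | order so far=[0, 1]
  pop 2: no out-edges | ready=[3, 4] | order so far=[0, 1, 2]
  pop 3: no out-edges | ready=[4] | order so far=[0, 1, 2, 3]
  pop 4: no out-edges | ready=[] | order so far=[0, 1, 2, 3, 4]
  Result: [0, 1, 2, 3, 4]

Answer: [0, 1, 2, 3, 4]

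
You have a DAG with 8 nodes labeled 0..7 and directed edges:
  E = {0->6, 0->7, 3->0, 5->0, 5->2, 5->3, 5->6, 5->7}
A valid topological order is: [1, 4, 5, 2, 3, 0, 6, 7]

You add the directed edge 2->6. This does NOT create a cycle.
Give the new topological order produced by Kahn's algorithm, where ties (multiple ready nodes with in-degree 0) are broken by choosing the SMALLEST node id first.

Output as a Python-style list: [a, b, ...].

Answer: [1, 4, 5, 2, 3, 0, 6, 7]

Derivation:
Old toposort: [1, 4, 5, 2, 3, 0, 6, 7]
Added edge: 2->6
Position of 2 (3) < position of 6 (6). Old order still valid.
Run Kahn's algorithm (break ties by smallest node id):
  initial in-degrees: [2, 0, 1, 1, 0, 0, 3, 2]
  ready (indeg=0): [1, 4, 5]
  pop 1: no out-edges | ready=[4, 5] | order so far=[1]
  pop 4: no out-edges | ready=[5] | order so far=[1, 4]
  pop 5: indeg[0]->1; indeg[2]->0; indeg[3]->0; indeg[6]->2; indeg[7]->1 | ready=[2, 3] | order so far=[1, 4, 5]
  pop 2: indeg[6]->1 | ready=[3] | order so far=[1, 4, 5, 2]
  pop 3: indeg[0]->0 | ready=[0] | order so far=[1, 4, 5, 2, 3]
  pop 0: indeg[6]->0; indeg[7]->0 | ready=[6, 7] | order so far=[1, 4, 5, 2, 3, 0]
  pop 6: no out-edges | ready=[7] | order so far=[1, 4, 5, 2, 3, 0, 6]
  pop 7: no out-edges | ready=[] | order so far=[1, 4, 5, 2, 3, 0, 6, 7]
  Result: [1, 4, 5, 2, 3, 0, 6, 7]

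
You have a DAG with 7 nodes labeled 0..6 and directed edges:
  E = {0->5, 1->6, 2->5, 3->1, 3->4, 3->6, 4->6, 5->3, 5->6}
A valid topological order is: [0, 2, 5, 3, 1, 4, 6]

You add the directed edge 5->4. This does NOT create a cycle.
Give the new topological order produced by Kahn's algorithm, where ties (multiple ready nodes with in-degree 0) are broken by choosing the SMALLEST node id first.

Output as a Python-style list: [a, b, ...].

Old toposort: [0, 2, 5, 3, 1, 4, 6]
Added edge: 5->4
Position of 5 (2) < position of 4 (5). Old order still valid.
Run Kahn's algorithm (break ties by smallest node id):
  initial in-degrees: [0, 1, 0, 1, 2, 2, 4]
  ready (indeg=0): [0, 2]
  pop 0: indeg[5]->1 | ready=[2] | order so far=[0]
  pop 2: indeg[5]->0 | ready=[5] | order so far=[0, 2]
  pop 5: indeg[3]->0; indeg[4]->1; indeg[6]->3 | ready=[3] | order so far=[0, 2, 5]
  pop 3: indeg[1]->0; indeg[4]->0; indeg[6]->2 | ready=[1, 4] | order so far=[0, 2, 5, 3]
  pop 1: indeg[6]->1 | ready=[4] | order so far=[0, 2, 5, 3, 1]
  pop 4: indeg[6]->0 | ready=[6] | order so far=[0, 2, 5, 3, 1, 4]
  pop 6: no out-edges | ready=[] | order so far=[0, 2, 5, 3, 1, 4, 6]
  Result: [0, 2, 5, 3, 1, 4, 6]

Answer: [0, 2, 5, 3, 1, 4, 6]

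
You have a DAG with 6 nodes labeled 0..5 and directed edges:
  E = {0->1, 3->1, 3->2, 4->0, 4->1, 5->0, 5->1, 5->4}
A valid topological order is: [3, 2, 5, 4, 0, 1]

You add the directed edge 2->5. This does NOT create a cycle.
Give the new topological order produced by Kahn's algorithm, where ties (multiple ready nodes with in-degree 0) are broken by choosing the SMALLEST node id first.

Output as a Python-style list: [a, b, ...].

Answer: [3, 2, 5, 4, 0, 1]

Derivation:
Old toposort: [3, 2, 5, 4, 0, 1]
Added edge: 2->5
Position of 2 (1) < position of 5 (2). Old order still valid.
Run Kahn's algorithm (break ties by smallest node id):
  initial in-degrees: [2, 4, 1, 0, 1, 1]
  ready (indeg=0): [3]
  pop 3: indeg[1]->3; indeg[2]->0 | ready=[2] | order so far=[3]
  pop 2: indeg[5]->0 | ready=[5] | order so far=[3, 2]
  pop 5: indeg[0]->1; indeg[1]->2; indeg[4]->0 | ready=[4] | order so far=[3, 2, 5]
  pop 4: indeg[0]->0; indeg[1]->1 | ready=[0] | order so far=[3, 2, 5, 4]
  pop 0: indeg[1]->0 | ready=[1] | order so far=[3, 2, 5, 4, 0]
  pop 1: no out-edges | ready=[] | order so far=[3, 2, 5, 4, 0, 1]
  Result: [3, 2, 5, 4, 0, 1]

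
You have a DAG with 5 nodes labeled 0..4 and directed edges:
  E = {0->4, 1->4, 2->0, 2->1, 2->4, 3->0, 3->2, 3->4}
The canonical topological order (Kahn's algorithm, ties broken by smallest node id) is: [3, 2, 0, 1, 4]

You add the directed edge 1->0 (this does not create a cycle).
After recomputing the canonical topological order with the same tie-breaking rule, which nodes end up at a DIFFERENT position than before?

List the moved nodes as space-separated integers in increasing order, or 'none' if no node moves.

Answer: 0 1

Derivation:
Old toposort: [3, 2, 0, 1, 4]
Added edge 1->0
Recompute Kahn (smallest-id tiebreak):
  initial in-degrees: [3, 1, 1, 0, 4]
  ready (indeg=0): [3]
  pop 3: indeg[0]->2; indeg[2]->0; indeg[4]->3 | ready=[2] | order so far=[3]
  pop 2: indeg[0]->1; indeg[1]->0; indeg[4]->2 | ready=[1] | order so far=[3, 2]
  pop 1: indeg[0]->0; indeg[4]->1 | ready=[0] | order so far=[3, 2, 1]
  pop 0: indeg[4]->0 | ready=[4] | order so far=[3, 2, 1, 0]
  pop 4: no out-edges | ready=[] | order so far=[3, 2, 1, 0, 4]
New canonical toposort: [3, 2, 1, 0, 4]
Compare positions:
  Node 0: index 2 -> 3 (moved)
  Node 1: index 3 -> 2 (moved)
  Node 2: index 1 -> 1 (same)
  Node 3: index 0 -> 0 (same)
  Node 4: index 4 -> 4 (same)
Nodes that changed position: 0 1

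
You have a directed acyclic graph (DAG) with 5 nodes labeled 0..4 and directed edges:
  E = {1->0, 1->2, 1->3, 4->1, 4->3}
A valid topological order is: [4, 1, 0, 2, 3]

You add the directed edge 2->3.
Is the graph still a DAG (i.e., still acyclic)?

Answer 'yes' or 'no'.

Answer: yes

Derivation:
Given toposort: [4, 1, 0, 2, 3]
Position of 2: index 3; position of 3: index 4
New edge 2->3: forward
Forward edge: respects the existing order. Still a DAG, same toposort still valid.
Still a DAG? yes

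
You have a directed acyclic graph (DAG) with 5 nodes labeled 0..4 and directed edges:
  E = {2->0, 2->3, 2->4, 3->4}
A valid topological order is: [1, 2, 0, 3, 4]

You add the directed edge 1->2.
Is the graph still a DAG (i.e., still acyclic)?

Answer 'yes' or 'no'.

Answer: yes

Derivation:
Given toposort: [1, 2, 0, 3, 4]
Position of 1: index 0; position of 2: index 1
New edge 1->2: forward
Forward edge: respects the existing order. Still a DAG, same toposort still valid.
Still a DAG? yes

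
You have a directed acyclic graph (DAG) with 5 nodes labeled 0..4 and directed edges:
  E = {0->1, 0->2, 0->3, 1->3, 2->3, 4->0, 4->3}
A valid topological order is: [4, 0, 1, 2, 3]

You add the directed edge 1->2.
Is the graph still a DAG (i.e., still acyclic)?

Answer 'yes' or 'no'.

Answer: yes

Derivation:
Given toposort: [4, 0, 1, 2, 3]
Position of 1: index 2; position of 2: index 3
New edge 1->2: forward
Forward edge: respects the existing order. Still a DAG, same toposort still valid.
Still a DAG? yes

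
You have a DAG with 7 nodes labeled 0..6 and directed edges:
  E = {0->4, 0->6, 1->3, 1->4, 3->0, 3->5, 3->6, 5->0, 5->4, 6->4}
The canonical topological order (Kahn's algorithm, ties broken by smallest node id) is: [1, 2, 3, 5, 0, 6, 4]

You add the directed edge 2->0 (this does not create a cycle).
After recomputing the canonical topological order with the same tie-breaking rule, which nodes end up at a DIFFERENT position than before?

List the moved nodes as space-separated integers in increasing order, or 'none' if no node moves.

Answer: none

Derivation:
Old toposort: [1, 2, 3, 5, 0, 6, 4]
Added edge 2->0
Recompute Kahn (smallest-id tiebreak):
  initial in-degrees: [3, 0, 0, 1, 4, 1, 2]
  ready (indeg=0): [1, 2]
  pop 1: indeg[3]->0; indeg[4]->3 | ready=[2, 3] | order so far=[1]
  pop 2: indeg[0]->2 | ready=[3] | order so far=[1, 2]
  pop 3: indeg[0]->1; indeg[5]->0; indeg[6]->1 | ready=[5] | order so far=[1, 2, 3]
  pop 5: indeg[0]->0; indeg[4]->2 | ready=[0] | order so far=[1, 2, 3, 5]
  pop 0: indeg[4]->1; indeg[6]->0 | ready=[6] | order so far=[1, 2, 3, 5, 0]
  pop 6: indeg[4]->0 | ready=[4] | order so far=[1, 2, 3, 5, 0, 6]
  pop 4: no out-edges | ready=[] | order so far=[1, 2, 3, 5, 0, 6, 4]
New canonical toposort: [1, 2, 3, 5, 0, 6, 4]
Compare positions:
  Node 0: index 4 -> 4 (same)
  Node 1: index 0 -> 0 (same)
  Node 2: index 1 -> 1 (same)
  Node 3: index 2 -> 2 (same)
  Node 4: index 6 -> 6 (same)
  Node 5: index 3 -> 3 (same)
  Node 6: index 5 -> 5 (same)
Nodes that changed position: none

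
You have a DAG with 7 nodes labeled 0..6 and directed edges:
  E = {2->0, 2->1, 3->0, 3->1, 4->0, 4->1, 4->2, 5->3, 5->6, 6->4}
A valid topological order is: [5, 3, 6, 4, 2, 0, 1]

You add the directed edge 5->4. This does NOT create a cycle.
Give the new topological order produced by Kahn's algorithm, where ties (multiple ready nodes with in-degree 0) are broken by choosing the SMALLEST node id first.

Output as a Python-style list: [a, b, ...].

Old toposort: [5, 3, 6, 4, 2, 0, 1]
Added edge: 5->4
Position of 5 (0) < position of 4 (3). Old order still valid.
Run Kahn's algorithm (break ties by smallest node id):
  initial in-degrees: [3, 3, 1, 1, 2, 0, 1]
  ready (indeg=0): [5]
  pop 5: indeg[3]->0; indeg[4]->1; indeg[6]->0 | ready=[3, 6] | order so far=[5]
  pop 3: indeg[0]->2; indeg[1]->2 | ready=[6] | order so far=[5, 3]
  pop 6: indeg[4]->0 | ready=[4] | order so far=[5, 3, 6]
  pop 4: indeg[0]->1; indeg[1]->1; indeg[2]->0 | ready=[2] | order so far=[5, 3, 6, 4]
  pop 2: indeg[0]->0; indeg[1]->0 | ready=[0, 1] | order so far=[5, 3, 6, 4, 2]
  pop 0: no out-edges | ready=[1] | order so far=[5, 3, 6, 4, 2, 0]
  pop 1: no out-edges | ready=[] | order so far=[5, 3, 6, 4, 2, 0, 1]
  Result: [5, 3, 6, 4, 2, 0, 1]

Answer: [5, 3, 6, 4, 2, 0, 1]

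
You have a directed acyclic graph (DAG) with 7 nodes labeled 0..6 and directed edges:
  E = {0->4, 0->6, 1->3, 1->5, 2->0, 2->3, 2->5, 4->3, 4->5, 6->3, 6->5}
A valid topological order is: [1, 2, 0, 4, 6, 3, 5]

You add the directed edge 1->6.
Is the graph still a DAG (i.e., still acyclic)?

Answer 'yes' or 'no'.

Answer: yes

Derivation:
Given toposort: [1, 2, 0, 4, 6, 3, 5]
Position of 1: index 0; position of 6: index 4
New edge 1->6: forward
Forward edge: respects the existing order. Still a DAG, same toposort still valid.
Still a DAG? yes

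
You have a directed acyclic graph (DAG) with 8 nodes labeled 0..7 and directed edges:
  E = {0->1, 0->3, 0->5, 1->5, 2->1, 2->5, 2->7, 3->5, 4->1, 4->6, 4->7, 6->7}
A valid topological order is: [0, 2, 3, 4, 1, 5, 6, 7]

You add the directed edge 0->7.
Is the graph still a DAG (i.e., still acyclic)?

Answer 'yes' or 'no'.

Answer: yes

Derivation:
Given toposort: [0, 2, 3, 4, 1, 5, 6, 7]
Position of 0: index 0; position of 7: index 7
New edge 0->7: forward
Forward edge: respects the existing order. Still a DAG, same toposort still valid.
Still a DAG? yes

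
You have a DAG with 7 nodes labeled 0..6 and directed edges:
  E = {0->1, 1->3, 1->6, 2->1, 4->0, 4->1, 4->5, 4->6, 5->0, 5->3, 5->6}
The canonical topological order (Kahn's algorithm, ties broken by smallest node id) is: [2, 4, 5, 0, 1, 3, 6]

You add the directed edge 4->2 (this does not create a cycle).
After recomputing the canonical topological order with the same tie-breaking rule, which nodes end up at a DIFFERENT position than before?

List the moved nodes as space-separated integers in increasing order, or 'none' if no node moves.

Answer: 2 4

Derivation:
Old toposort: [2, 4, 5, 0, 1, 3, 6]
Added edge 4->2
Recompute Kahn (smallest-id tiebreak):
  initial in-degrees: [2, 3, 1, 2, 0, 1, 3]
  ready (indeg=0): [4]
  pop 4: indeg[0]->1; indeg[1]->2; indeg[2]->0; indeg[5]->0; indeg[6]->2 | ready=[2, 5] | order so far=[4]
  pop 2: indeg[1]->1 | ready=[5] | order so far=[4, 2]
  pop 5: indeg[0]->0; indeg[3]->1; indeg[6]->1 | ready=[0] | order so far=[4, 2, 5]
  pop 0: indeg[1]->0 | ready=[1] | order so far=[4, 2, 5, 0]
  pop 1: indeg[3]->0; indeg[6]->0 | ready=[3, 6] | order so far=[4, 2, 5, 0, 1]
  pop 3: no out-edges | ready=[6] | order so far=[4, 2, 5, 0, 1, 3]
  pop 6: no out-edges | ready=[] | order so far=[4, 2, 5, 0, 1, 3, 6]
New canonical toposort: [4, 2, 5, 0, 1, 3, 6]
Compare positions:
  Node 0: index 3 -> 3 (same)
  Node 1: index 4 -> 4 (same)
  Node 2: index 0 -> 1 (moved)
  Node 3: index 5 -> 5 (same)
  Node 4: index 1 -> 0 (moved)
  Node 5: index 2 -> 2 (same)
  Node 6: index 6 -> 6 (same)
Nodes that changed position: 2 4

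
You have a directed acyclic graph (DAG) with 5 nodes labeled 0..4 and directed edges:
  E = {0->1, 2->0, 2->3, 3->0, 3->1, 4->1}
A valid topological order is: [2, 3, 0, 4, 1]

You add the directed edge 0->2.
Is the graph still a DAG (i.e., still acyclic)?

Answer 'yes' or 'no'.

Answer: no

Derivation:
Given toposort: [2, 3, 0, 4, 1]
Position of 0: index 2; position of 2: index 0
New edge 0->2: backward (u after v in old order)
Backward edge: old toposort is now invalid. Check if this creates a cycle.
Does 2 already reach 0? Reachable from 2: [0, 1, 2, 3]. YES -> cycle!
Still a DAG? no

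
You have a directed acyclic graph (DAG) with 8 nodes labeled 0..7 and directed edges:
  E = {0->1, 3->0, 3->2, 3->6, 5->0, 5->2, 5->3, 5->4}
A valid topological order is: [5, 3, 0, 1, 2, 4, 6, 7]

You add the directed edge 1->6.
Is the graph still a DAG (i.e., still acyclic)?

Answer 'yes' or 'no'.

Answer: yes

Derivation:
Given toposort: [5, 3, 0, 1, 2, 4, 6, 7]
Position of 1: index 3; position of 6: index 6
New edge 1->6: forward
Forward edge: respects the existing order. Still a DAG, same toposort still valid.
Still a DAG? yes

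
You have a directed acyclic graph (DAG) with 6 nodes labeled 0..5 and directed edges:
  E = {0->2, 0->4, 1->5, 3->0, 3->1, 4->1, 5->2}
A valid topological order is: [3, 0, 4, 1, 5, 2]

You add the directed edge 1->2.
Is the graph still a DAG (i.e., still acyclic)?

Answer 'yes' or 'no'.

Given toposort: [3, 0, 4, 1, 5, 2]
Position of 1: index 3; position of 2: index 5
New edge 1->2: forward
Forward edge: respects the existing order. Still a DAG, same toposort still valid.
Still a DAG? yes

Answer: yes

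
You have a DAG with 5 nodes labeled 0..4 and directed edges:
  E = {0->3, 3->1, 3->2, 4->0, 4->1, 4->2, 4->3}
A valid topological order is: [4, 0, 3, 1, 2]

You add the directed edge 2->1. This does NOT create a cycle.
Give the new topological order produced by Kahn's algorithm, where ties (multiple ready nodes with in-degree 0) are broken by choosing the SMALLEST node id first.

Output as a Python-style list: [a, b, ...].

Answer: [4, 0, 3, 2, 1]

Derivation:
Old toposort: [4, 0, 3, 1, 2]
Added edge: 2->1
Position of 2 (4) > position of 1 (3). Must reorder: 2 must now come before 1.
Run Kahn's algorithm (break ties by smallest node id):
  initial in-degrees: [1, 3, 2, 2, 0]
  ready (indeg=0): [4]
  pop 4: indeg[0]->0; indeg[1]->2; indeg[2]->1; indeg[3]->1 | ready=[0] | order so far=[4]
  pop 0: indeg[3]->0 | ready=[3] | order so far=[4, 0]
  pop 3: indeg[1]->1; indeg[2]->0 | ready=[2] | order so far=[4, 0, 3]
  pop 2: indeg[1]->0 | ready=[1] | order so far=[4, 0, 3, 2]
  pop 1: no out-edges | ready=[] | order so far=[4, 0, 3, 2, 1]
  Result: [4, 0, 3, 2, 1]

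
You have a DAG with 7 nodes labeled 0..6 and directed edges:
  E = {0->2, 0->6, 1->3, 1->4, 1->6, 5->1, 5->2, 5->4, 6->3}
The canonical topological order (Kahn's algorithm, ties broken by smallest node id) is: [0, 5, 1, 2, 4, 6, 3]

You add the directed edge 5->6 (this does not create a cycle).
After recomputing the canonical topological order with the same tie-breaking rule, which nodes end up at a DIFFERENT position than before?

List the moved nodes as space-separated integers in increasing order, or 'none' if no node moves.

Answer: none

Derivation:
Old toposort: [0, 5, 1, 2, 4, 6, 3]
Added edge 5->6
Recompute Kahn (smallest-id tiebreak):
  initial in-degrees: [0, 1, 2, 2, 2, 0, 3]
  ready (indeg=0): [0, 5]
  pop 0: indeg[2]->1; indeg[6]->2 | ready=[5] | order so far=[0]
  pop 5: indeg[1]->0; indeg[2]->0; indeg[4]->1; indeg[6]->1 | ready=[1, 2] | order so far=[0, 5]
  pop 1: indeg[3]->1; indeg[4]->0; indeg[6]->0 | ready=[2, 4, 6] | order so far=[0, 5, 1]
  pop 2: no out-edges | ready=[4, 6] | order so far=[0, 5, 1, 2]
  pop 4: no out-edges | ready=[6] | order so far=[0, 5, 1, 2, 4]
  pop 6: indeg[3]->0 | ready=[3] | order so far=[0, 5, 1, 2, 4, 6]
  pop 3: no out-edges | ready=[] | order so far=[0, 5, 1, 2, 4, 6, 3]
New canonical toposort: [0, 5, 1, 2, 4, 6, 3]
Compare positions:
  Node 0: index 0 -> 0 (same)
  Node 1: index 2 -> 2 (same)
  Node 2: index 3 -> 3 (same)
  Node 3: index 6 -> 6 (same)
  Node 4: index 4 -> 4 (same)
  Node 5: index 1 -> 1 (same)
  Node 6: index 5 -> 5 (same)
Nodes that changed position: none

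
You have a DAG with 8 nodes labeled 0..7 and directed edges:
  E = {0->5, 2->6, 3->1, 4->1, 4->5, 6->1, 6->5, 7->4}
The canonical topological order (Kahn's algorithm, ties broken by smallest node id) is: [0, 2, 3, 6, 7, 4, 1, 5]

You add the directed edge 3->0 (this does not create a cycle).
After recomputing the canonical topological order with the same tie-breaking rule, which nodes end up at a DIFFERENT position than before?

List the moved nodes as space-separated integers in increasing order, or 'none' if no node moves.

Answer: 0 2 3

Derivation:
Old toposort: [0, 2, 3, 6, 7, 4, 1, 5]
Added edge 3->0
Recompute Kahn (smallest-id tiebreak):
  initial in-degrees: [1, 3, 0, 0, 1, 3, 1, 0]
  ready (indeg=0): [2, 3, 7]
  pop 2: indeg[6]->0 | ready=[3, 6, 7] | order so far=[2]
  pop 3: indeg[0]->0; indeg[1]->2 | ready=[0, 6, 7] | order so far=[2, 3]
  pop 0: indeg[5]->2 | ready=[6, 7] | order so far=[2, 3, 0]
  pop 6: indeg[1]->1; indeg[5]->1 | ready=[7] | order so far=[2, 3, 0, 6]
  pop 7: indeg[4]->0 | ready=[4] | order so far=[2, 3, 0, 6, 7]
  pop 4: indeg[1]->0; indeg[5]->0 | ready=[1, 5] | order so far=[2, 3, 0, 6, 7, 4]
  pop 1: no out-edges | ready=[5] | order so far=[2, 3, 0, 6, 7, 4, 1]
  pop 5: no out-edges | ready=[] | order so far=[2, 3, 0, 6, 7, 4, 1, 5]
New canonical toposort: [2, 3, 0, 6, 7, 4, 1, 5]
Compare positions:
  Node 0: index 0 -> 2 (moved)
  Node 1: index 6 -> 6 (same)
  Node 2: index 1 -> 0 (moved)
  Node 3: index 2 -> 1 (moved)
  Node 4: index 5 -> 5 (same)
  Node 5: index 7 -> 7 (same)
  Node 6: index 3 -> 3 (same)
  Node 7: index 4 -> 4 (same)
Nodes that changed position: 0 2 3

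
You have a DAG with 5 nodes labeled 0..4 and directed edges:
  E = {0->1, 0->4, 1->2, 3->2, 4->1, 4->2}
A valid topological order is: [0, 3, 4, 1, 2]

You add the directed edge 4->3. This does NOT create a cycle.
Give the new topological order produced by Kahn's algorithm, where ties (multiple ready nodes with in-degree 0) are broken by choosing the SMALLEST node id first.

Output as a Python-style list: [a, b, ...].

Answer: [0, 4, 1, 3, 2]

Derivation:
Old toposort: [0, 3, 4, 1, 2]
Added edge: 4->3
Position of 4 (2) > position of 3 (1). Must reorder: 4 must now come before 3.
Run Kahn's algorithm (break ties by smallest node id):
  initial in-degrees: [0, 2, 3, 1, 1]
  ready (indeg=0): [0]
  pop 0: indeg[1]->1; indeg[4]->0 | ready=[4] | order so far=[0]
  pop 4: indeg[1]->0; indeg[2]->2; indeg[3]->0 | ready=[1, 3] | order so far=[0, 4]
  pop 1: indeg[2]->1 | ready=[3] | order so far=[0, 4, 1]
  pop 3: indeg[2]->0 | ready=[2] | order so far=[0, 4, 1, 3]
  pop 2: no out-edges | ready=[] | order so far=[0, 4, 1, 3, 2]
  Result: [0, 4, 1, 3, 2]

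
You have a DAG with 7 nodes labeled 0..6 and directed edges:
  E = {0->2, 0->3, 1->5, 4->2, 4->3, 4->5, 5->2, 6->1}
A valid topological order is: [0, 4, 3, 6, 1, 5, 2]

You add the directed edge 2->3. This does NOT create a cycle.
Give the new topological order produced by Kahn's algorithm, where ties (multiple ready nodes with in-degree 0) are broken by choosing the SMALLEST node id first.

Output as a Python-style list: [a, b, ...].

Answer: [0, 4, 6, 1, 5, 2, 3]

Derivation:
Old toposort: [0, 4, 3, 6, 1, 5, 2]
Added edge: 2->3
Position of 2 (6) > position of 3 (2). Must reorder: 2 must now come before 3.
Run Kahn's algorithm (break ties by smallest node id):
  initial in-degrees: [0, 1, 3, 3, 0, 2, 0]
  ready (indeg=0): [0, 4, 6]
  pop 0: indeg[2]->2; indeg[3]->2 | ready=[4, 6] | order so far=[0]
  pop 4: indeg[2]->1; indeg[3]->1; indeg[5]->1 | ready=[6] | order so far=[0, 4]
  pop 6: indeg[1]->0 | ready=[1] | order so far=[0, 4, 6]
  pop 1: indeg[5]->0 | ready=[5] | order so far=[0, 4, 6, 1]
  pop 5: indeg[2]->0 | ready=[2] | order so far=[0, 4, 6, 1, 5]
  pop 2: indeg[3]->0 | ready=[3] | order so far=[0, 4, 6, 1, 5, 2]
  pop 3: no out-edges | ready=[] | order so far=[0, 4, 6, 1, 5, 2, 3]
  Result: [0, 4, 6, 1, 5, 2, 3]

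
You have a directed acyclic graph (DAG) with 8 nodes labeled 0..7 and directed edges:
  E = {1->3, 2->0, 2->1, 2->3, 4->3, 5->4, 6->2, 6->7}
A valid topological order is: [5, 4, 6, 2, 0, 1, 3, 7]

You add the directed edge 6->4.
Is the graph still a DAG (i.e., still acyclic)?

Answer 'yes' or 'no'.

Answer: yes

Derivation:
Given toposort: [5, 4, 6, 2, 0, 1, 3, 7]
Position of 6: index 2; position of 4: index 1
New edge 6->4: backward (u after v in old order)
Backward edge: old toposort is now invalid. Check if this creates a cycle.
Does 4 already reach 6? Reachable from 4: [3, 4]. NO -> still a DAG (reorder needed).
Still a DAG? yes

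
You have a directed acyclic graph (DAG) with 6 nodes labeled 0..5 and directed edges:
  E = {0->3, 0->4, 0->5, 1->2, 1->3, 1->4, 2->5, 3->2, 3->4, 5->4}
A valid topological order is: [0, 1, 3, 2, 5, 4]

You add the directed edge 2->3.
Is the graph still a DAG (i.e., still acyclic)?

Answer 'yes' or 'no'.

Given toposort: [0, 1, 3, 2, 5, 4]
Position of 2: index 3; position of 3: index 2
New edge 2->3: backward (u after v in old order)
Backward edge: old toposort is now invalid. Check if this creates a cycle.
Does 3 already reach 2? Reachable from 3: [2, 3, 4, 5]. YES -> cycle!
Still a DAG? no

Answer: no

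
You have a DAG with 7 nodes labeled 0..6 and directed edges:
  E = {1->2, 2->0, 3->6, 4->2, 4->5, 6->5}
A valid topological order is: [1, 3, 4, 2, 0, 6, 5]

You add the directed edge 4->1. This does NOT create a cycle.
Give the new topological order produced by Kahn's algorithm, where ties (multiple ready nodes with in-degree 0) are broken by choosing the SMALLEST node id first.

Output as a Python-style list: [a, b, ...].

Old toposort: [1, 3, 4, 2, 0, 6, 5]
Added edge: 4->1
Position of 4 (2) > position of 1 (0). Must reorder: 4 must now come before 1.
Run Kahn's algorithm (break ties by smallest node id):
  initial in-degrees: [1, 1, 2, 0, 0, 2, 1]
  ready (indeg=0): [3, 4]
  pop 3: indeg[6]->0 | ready=[4, 6] | order so far=[3]
  pop 4: indeg[1]->0; indeg[2]->1; indeg[5]->1 | ready=[1, 6] | order so far=[3, 4]
  pop 1: indeg[2]->0 | ready=[2, 6] | order so far=[3, 4, 1]
  pop 2: indeg[0]->0 | ready=[0, 6] | order so far=[3, 4, 1, 2]
  pop 0: no out-edges | ready=[6] | order so far=[3, 4, 1, 2, 0]
  pop 6: indeg[5]->0 | ready=[5] | order so far=[3, 4, 1, 2, 0, 6]
  pop 5: no out-edges | ready=[] | order so far=[3, 4, 1, 2, 0, 6, 5]
  Result: [3, 4, 1, 2, 0, 6, 5]

Answer: [3, 4, 1, 2, 0, 6, 5]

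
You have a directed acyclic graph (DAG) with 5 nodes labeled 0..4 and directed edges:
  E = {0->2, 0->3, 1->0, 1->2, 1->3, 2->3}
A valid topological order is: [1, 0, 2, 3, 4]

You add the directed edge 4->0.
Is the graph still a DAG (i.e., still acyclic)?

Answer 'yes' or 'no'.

Given toposort: [1, 0, 2, 3, 4]
Position of 4: index 4; position of 0: index 1
New edge 4->0: backward (u after v in old order)
Backward edge: old toposort is now invalid. Check if this creates a cycle.
Does 0 already reach 4? Reachable from 0: [0, 2, 3]. NO -> still a DAG (reorder needed).
Still a DAG? yes

Answer: yes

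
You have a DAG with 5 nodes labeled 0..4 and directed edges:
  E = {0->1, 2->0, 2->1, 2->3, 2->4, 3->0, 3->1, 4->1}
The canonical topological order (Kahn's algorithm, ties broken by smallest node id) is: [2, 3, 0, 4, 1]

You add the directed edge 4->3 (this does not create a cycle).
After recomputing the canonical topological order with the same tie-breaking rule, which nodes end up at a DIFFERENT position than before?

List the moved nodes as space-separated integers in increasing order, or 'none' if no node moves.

Answer: 0 3 4

Derivation:
Old toposort: [2, 3, 0, 4, 1]
Added edge 4->3
Recompute Kahn (smallest-id tiebreak):
  initial in-degrees: [2, 4, 0, 2, 1]
  ready (indeg=0): [2]
  pop 2: indeg[0]->1; indeg[1]->3; indeg[3]->1; indeg[4]->0 | ready=[4] | order so far=[2]
  pop 4: indeg[1]->2; indeg[3]->0 | ready=[3] | order so far=[2, 4]
  pop 3: indeg[0]->0; indeg[1]->1 | ready=[0] | order so far=[2, 4, 3]
  pop 0: indeg[1]->0 | ready=[1] | order so far=[2, 4, 3, 0]
  pop 1: no out-edges | ready=[] | order so far=[2, 4, 3, 0, 1]
New canonical toposort: [2, 4, 3, 0, 1]
Compare positions:
  Node 0: index 2 -> 3 (moved)
  Node 1: index 4 -> 4 (same)
  Node 2: index 0 -> 0 (same)
  Node 3: index 1 -> 2 (moved)
  Node 4: index 3 -> 1 (moved)
Nodes that changed position: 0 3 4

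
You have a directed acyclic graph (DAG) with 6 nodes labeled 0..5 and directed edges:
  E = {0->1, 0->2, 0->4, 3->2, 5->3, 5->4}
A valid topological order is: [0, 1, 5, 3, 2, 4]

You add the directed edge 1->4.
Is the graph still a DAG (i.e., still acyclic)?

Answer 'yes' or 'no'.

Answer: yes

Derivation:
Given toposort: [0, 1, 5, 3, 2, 4]
Position of 1: index 1; position of 4: index 5
New edge 1->4: forward
Forward edge: respects the existing order. Still a DAG, same toposort still valid.
Still a DAG? yes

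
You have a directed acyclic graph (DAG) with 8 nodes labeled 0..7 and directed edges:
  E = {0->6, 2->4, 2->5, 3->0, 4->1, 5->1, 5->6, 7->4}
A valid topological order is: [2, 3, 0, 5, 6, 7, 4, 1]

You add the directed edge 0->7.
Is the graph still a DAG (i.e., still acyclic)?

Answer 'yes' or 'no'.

Given toposort: [2, 3, 0, 5, 6, 7, 4, 1]
Position of 0: index 2; position of 7: index 5
New edge 0->7: forward
Forward edge: respects the existing order. Still a DAG, same toposort still valid.
Still a DAG? yes

Answer: yes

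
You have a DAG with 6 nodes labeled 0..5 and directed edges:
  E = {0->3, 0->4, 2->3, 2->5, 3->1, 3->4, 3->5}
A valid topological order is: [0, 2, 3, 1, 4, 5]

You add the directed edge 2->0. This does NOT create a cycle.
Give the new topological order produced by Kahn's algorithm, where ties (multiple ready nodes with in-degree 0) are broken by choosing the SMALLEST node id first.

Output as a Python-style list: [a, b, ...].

Old toposort: [0, 2, 3, 1, 4, 5]
Added edge: 2->0
Position of 2 (1) > position of 0 (0). Must reorder: 2 must now come before 0.
Run Kahn's algorithm (break ties by smallest node id):
  initial in-degrees: [1, 1, 0, 2, 2, 2]
  ready (indeg=0): [2]
  pop 2: indeg[0]->0; indeg[3]->1; indeg[5]->1 | ready=[0] | order so far=[2]
  pop 0: indeg[3]->0; indeg[4]->1 | ready=[3] | order so far=[2, 0]
  pop 3: indeg[1]->0; indeg[4]->0; indeg[5]->0 | ready=[1, 4, 5] | order so far=[2, 0, 3]
  pop 1: no out-edges | ready=[4, 5] | order so far=[2, 0, 3, 1]
  pop 4: no out-edges | ready=[5] | order so far=[2, 0, 3, 1, 4]
  pop 5: no out-edges | ready=[] | order so far=[2, 0, 3, 1, 4, 5]
  Result: [2, 0, 3, 1, 4, 5]

Answer: [2, 0, 3, 1, 4, 5]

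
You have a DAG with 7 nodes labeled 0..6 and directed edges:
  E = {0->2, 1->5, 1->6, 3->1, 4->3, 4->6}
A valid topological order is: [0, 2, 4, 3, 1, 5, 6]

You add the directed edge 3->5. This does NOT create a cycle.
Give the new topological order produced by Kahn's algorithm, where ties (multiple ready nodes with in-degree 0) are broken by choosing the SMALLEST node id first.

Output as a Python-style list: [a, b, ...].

Old toposort: [0, 2, 4, 3, 1, 5, 6]
Added edge: 3->5
Position of 3 (3) < position of 5 (5). Old order still valid.
Run Kahn's algorithm (break ties by smallest node id):
  initial in-degrees: [0, 1, 1, 1, 0, 2, 2]
  ready (indeg=0): [0, 4]
  pop 0: indeg[2]->0 | ready=[2, 4] | order so far=[0]
  pop 2: no out-edges | ready=[4] | order so far=[0, 2]
  pop 4: indeg[3]->0; indeg[6]->1 | ready=[3] | order so far=[0, 2, 4]
  pop 3: indeg[1]->0; indeg[5]->1 | ready=[1] | order so far=[0, 2, 4, 3]
  pop 1: indeg[5]->0; indeg[6]->0 | ready=[5, 6] | order so far=[0, 2, 4, 3, 1]
  pop 5: no out-edges | ready=[6] | order so far=[0, 2, 4, 3, 1, 5]
  pop 6: no out-edges | ready=[] | order so far=[0, 2, 4, 3, 1, 5, 6]
  Result: [0, 2, 4, 3, 1, 5, 6]

Answer: [0, 2, 4, 3, 1, 5, 6]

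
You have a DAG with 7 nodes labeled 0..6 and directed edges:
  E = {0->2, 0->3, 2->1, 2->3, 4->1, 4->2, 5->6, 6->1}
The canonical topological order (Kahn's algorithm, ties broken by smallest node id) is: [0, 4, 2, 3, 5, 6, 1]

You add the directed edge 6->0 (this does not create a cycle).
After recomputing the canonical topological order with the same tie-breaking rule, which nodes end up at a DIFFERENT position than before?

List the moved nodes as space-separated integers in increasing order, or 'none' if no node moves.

Old toposort: [0, 4, 2, 3, 5, 6, 1]
Added edge 6->0
Recompute Kahn (smallest-id tiebreak):
  initial in-degrees: [1, 3, 2, 2, 0, 0, 1]
  ready (indeg=0): [4, 5]
  pop 4: indeg[1]->2; indeg[2]->1 | ready=[5] | order so far=[4]
  pop 5: indeg[6]->0 | ready=[6] | order so far=[4, 5]
  pop 6: indeg[0]->0; indeg[1]->1 | ready=[0] | order so far=[4, 5, 6]
  pop 0: indeg[2]->0; indeg[3]->1 | ready=[2] | order so far=[4, 5, 6, 0]
  pop 2: indeg[1]->0; indeg[3]->0 | ready=[1, 3] | order so far=[4, 5, 6, 0, 2]
  pop 1: no out-edges | ready=[3] | order so far=[4, 5, 6, 0, 2, 1]
  pop 3: no out-edges | ready=[] | order so far=[4, 5, 6, 0, 2, 1, 3]
New canonical toposort: [4, 5, 6, 0, 2, 1, 3]
Compare positions:
  Node 0: index 0 -> 3 (moved)
  Node 1: index 6 -> 5 (moved)
  Node 2: index 2 -> 4 (moved)
  Node 3: index 3 -> 6 (moved)
  Node 4: index 1 -> 0 (moved)
  Node 5: index 4 -> 1 (moved)
  Node 6: index 5 -> 2 (moved)
Nodes that changed position: 0 1 2 3 4 5 6

Answer: 0 1 2 3 4 5 6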